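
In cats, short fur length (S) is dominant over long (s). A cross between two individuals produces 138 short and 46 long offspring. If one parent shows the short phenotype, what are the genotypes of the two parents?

Observed offspring: 138 short, 46 long
The observed ratio simplifies to 3:1. Long (ss) offspring appear, so each parent must contribute one s allele. The parent stated to show short carries S, so it is Ss. The other parent is then either Ss or ss: Ss × ss would give a 1:1 split, whereas Ss × Ss gives 3:1 — matching the data. So both parents are heterozygous (Ss × Ss).
Parent genotypes: Ss × Ss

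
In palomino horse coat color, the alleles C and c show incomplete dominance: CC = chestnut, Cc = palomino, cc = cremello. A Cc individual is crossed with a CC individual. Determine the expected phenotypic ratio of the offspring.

Punnett square for Cc × CC:
Offspring genotypes: 2 CC, 2 Cc
Phenotype counts: 2 chestnut, 2 palomino
Ratio: 1 chestnut : 1 palomino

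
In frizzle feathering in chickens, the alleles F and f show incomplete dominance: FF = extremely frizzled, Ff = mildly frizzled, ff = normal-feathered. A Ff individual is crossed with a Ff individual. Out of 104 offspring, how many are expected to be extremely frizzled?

Punnett square for Ff × Ff:
Offspring genotypes: 1 FF, 2 Ff, 1 ff
Phenotype counts: 1 extremely frizzled, 2 mildly frizzled, 1 normal-feathered
extremely frizzled: 1 out of 4 → fraction 1/4
Expected count = 1/4 × 104 = 26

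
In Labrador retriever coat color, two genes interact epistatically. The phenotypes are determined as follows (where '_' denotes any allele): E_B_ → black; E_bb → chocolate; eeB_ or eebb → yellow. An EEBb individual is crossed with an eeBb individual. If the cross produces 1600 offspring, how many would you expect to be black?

Cross: EEBb × eeBb — consider each gene separately:
E gene: EE × ee → 4 Ee → 4 E_ (out of 4)
B gene: Bb × Bb → 1 BB, 2 Bb, 1 bb → 3 B_ : 1 bb (out of 4)
Genotype classes (out of 4 × 4 = 16): E_B_ = 4×3 = 12; E_bb = 4×1 = 4
Apply the phenotype rules: E_B_ (12) → black; E_bb (4) → chocolate
Phenotype counts (out of 16): 12 black, 4 chocolate
black: 12 out of 16 → fraction 3/4
Expected count = 3/4 × 1600 = 1200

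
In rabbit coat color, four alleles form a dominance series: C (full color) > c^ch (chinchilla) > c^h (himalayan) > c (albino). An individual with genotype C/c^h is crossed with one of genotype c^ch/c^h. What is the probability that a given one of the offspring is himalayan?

Cross: C/c^h × c^ch/c^h
Allele dominance: C > c^ch > c^h > c
Offspring genotypes: 1 C/c^ch, 1 C/c^h, 1 c^ch/c^h, 1 c^h/c^h
Phenotype counts: 2 full color, 1 chinchilla, 1 himalayan
himalayan: 1 out of 4
Probability: 1/4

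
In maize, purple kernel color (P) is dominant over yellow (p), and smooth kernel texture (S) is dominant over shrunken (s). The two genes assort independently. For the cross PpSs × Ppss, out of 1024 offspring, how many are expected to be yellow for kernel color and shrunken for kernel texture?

Dihybrid cross PpSs × Ppss — consider each gene separately:
kernel color: Pp × Pp → 1 PP, 2 Pp, 1 pp → 3 P_ : 1 pp (out of 4)
kernel texture: Ss × ss → 2 Ss, 2 ss → 2 S_ : 2 ss (out of 4)
Looking for: yellow (pp) and shrunken (ss)
P(yellow) = 1/4, P(shrunken) = 2/4
P(both) = 1/4 × 2/4 = 2/16 = 1/8
Expected count = 1/8 × 1024 = 128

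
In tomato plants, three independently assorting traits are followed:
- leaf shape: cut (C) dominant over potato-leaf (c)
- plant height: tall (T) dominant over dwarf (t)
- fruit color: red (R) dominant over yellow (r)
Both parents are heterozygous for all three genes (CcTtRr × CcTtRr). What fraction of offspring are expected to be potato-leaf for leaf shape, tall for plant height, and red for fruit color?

Trihybrid cross: CcTtRr × CcTtRr
Each trait segregates independently with a 3:1 phenotypic ratio, so each gene contributes 3/4 (dominant) or 1/4 (recessive).
Target: potato-leaf (leaf shape), tall (plant height), red (fruit color)
Probability = product of independent per-trait probabilities
= 1/4 × 3/4 × 3/4 = 9/64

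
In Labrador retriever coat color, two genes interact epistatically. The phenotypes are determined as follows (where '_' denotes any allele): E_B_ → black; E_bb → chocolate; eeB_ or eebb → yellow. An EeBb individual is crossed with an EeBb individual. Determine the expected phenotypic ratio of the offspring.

Cross: EeBb × EeBb — consider each gene separately:
E gene: Ee × Ee → 1 EE, 2 Ee, 1 ee → 3 E_ : 1 ee (out of 4)
B gene: Bb × Bb → 1 BB, 2 Bb, 1 bb → 3 B_ : 1 bb (out of 4)
Genotype classes (out of 4 × 4 = 16): E_B_ = 3×3 = 9; E_bb = 3×1 = 3; eeB_ = 1×3 = 3; eebb = 1×1 = 1
Apply the phenotype rules: E_B_ (9) → black; E_bb (3) → chocolate; eeB_ (3) + eebb (1) → yellow
Phenotype counts (out of 16): 9 black, 3 chocolate, 4 yellow
Ratio: 9 black : 3 chocolate : 4 yellow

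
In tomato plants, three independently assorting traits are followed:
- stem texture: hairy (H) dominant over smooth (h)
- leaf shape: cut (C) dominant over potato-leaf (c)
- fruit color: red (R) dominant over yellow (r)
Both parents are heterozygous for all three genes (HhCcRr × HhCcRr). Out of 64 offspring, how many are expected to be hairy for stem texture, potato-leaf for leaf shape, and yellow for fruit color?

Trihybrid cross: HhCcRr × HhCcRr
Each trait segregates independently with a 3:1 phenotypic ratio, so each gene contributes 3/4 (dominant) or 1/4 (recessive).
Target: hairy (stem texture), potato-leaf (leaf shape), yellow (fruit color)
Probability = product of independent per-trait probabilities
= 3/4 × 1/4 × 1/4 = 3/64
Expected count = 3/64 × 64 = 3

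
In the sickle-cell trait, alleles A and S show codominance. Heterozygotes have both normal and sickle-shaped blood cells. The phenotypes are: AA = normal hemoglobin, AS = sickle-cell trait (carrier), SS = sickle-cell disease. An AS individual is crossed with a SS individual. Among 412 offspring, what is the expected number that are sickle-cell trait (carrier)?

Punnett square for AS × SS:
Offspring genotypes: 2 AS, 2 SS
Phenotype counts: 2 sickle-cell trait (carrier), 2 sickle-cell disease
sickle-cell trait (carrier): 2 out of 4 → fraction 1/2
Expected count = 1/2 × 412 = 206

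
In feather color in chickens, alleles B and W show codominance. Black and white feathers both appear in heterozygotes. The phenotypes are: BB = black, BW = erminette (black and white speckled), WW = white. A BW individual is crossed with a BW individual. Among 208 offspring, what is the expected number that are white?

Punnett square for BW × BW:
Offspring genotypes: 1 BB, 2 BW, 1 WW
Phenotype counts: 1 black, 2 erminette (black and white speckled), 1 white
white: 1 out of 4 → fraction 1/4
Expected count = 1/4 × 208 = 52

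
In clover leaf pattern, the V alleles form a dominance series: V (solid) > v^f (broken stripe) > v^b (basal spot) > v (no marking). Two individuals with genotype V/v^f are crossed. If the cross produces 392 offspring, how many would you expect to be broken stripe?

Cross: V/v^f × V/v^f
Allele dominance: V > v^f > v^b > v
Offspring genotypes: 1 V/V, 2 V/v^f, 1 v^f/v^f
Phenotype counts: 3 solid, 1 broken stripe
broken stripe: 1 out of 4 → fraction 1/4
Expected count = 1/4 × 392 = 98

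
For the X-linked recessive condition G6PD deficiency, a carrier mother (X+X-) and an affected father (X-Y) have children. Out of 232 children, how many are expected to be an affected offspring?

Cross: X+X- × X-Y
Offspring: 1 X+X-, 1 X+Y, 1 X-X-, 1 X-Y
Probability of an affected offspring: 2/4 = 1/2
Expected count = 1/2 × 232 = 116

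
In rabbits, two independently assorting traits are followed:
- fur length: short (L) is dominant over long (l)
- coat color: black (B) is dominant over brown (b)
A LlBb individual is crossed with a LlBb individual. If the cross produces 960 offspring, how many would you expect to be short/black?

Dihybrid cross LlBb × LlBb — consider each gene separately:
fur length: Ll × Ll → 1 LL, 2 Ll, 1 ll → 3 L_ : 1 ll (out of 4)
coat color: Bb × Bb → 1 BB, 2 Bb, 1 bb → 3 B_ : 1 bb (out of 4)
Combine (counts out of 4 × 4 = 16): short/black (L_B_) = 3×3 = 9; short/brown (L_bb) = 3×1 = 3; long/black (llB_) = 1×3 = 3; long/brown (llbb) = 1×1 = 1
Phenotype counts (out of 16): 9 short/black, 3 short/brown, 3 long/black, 1 long/brown
short/black: 9 out of 16 → fraction 9/16
Expected count = 9/16 × 960 = 540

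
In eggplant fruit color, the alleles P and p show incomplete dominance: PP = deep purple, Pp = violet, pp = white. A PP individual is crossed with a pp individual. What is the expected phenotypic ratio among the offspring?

Punnett square for PP × pp:
Offspring genotypes: 4 Pp
Phenotype counts: 4 violet
Ratio: all violet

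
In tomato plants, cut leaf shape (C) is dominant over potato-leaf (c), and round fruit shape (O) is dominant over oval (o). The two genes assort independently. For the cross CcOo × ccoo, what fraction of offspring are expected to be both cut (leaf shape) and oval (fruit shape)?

Dihybrid cross CcOo × ccoo — consider each gene separately:
leaf shape: Cc × cc → 2 Cc, 2 cc → 2 C_ : 2 cc (out of 4)
fruit shape: Oo × oo → 2 Oo, 2 oo → 2 O_ : 2 oo (out of 4)
Looking for: cut (C_) and oval (oo)
P(cut) = 2/4, P(oval) = 2/4
P(both) = 2/4 × 2/4 = 4/16 = 1/4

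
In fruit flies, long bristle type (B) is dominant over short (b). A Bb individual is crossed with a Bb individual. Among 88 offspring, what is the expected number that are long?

Punnett square for Bb × Bb:
Offspring genotypes: 1 BB, 2 Bb, 1 bb
long: 3, short: 1
long: 3 out of 4 → fraction 3/4
Expected count = 3/4 × 88 = 66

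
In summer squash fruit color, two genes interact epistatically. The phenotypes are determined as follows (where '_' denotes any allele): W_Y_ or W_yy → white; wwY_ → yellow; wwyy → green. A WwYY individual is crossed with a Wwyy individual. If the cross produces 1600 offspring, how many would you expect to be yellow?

Cross: WwYY × Wwyy — consider each gene separately:
W gene: Ww × Ww → 1 WW, 2 Ww, 1 ww → 3 W_ : 1 ww (out of 4)
Y gene: YY × yy → 4 Yy → 4 Y_ (out of 4)
Genotype classes (out of 4 × 4 = 16): W_Y_ = 3×4 = 12; wwY_ = 1×4 = 4
Apply the phenotype rules: W_Y_ (12) → white; wwY_ (4) → yellow
Phenotype counts (out of 16): 12 white, 4 yellow
yellow: 4 out of 16 → fraction 1/4
Expected count = 1/4 × 1600 = 400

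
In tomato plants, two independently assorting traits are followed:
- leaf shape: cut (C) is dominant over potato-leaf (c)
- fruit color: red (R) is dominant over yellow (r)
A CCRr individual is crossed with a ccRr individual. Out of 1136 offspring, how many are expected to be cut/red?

Dihybrid cross CCRr × ccRr — consider each gene separately:
leaf shape: CC × cc → 4 Cc → 4 C_ (out of 4)
fruit color: Rr × Rr → 1 RR, 2 Rr, 1 rr → 3 R_ : 1 rr (out of 4)
Combine (counts out of 4 × 4 = 16): cut/red (C_R_) = 4×3 = 12; cut/yellow (C_rr) = 4×1 = 4
Phenotype counts (out of 16): 12 cut/red, 4 cut/yellow
cut/red: 12 out of 16 → fraction 3/4
Expected count = 3/4 × 1136 = 852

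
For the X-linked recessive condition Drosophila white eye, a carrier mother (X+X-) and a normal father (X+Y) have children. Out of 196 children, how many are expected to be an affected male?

Cross: X+X- × X+Y
Offspring: 1 X+X+, 1 X+Y, 1 X+X-, 1 X-Y
Probability of an affected male: 1/4
Expected count = 1/4 × 196 = 49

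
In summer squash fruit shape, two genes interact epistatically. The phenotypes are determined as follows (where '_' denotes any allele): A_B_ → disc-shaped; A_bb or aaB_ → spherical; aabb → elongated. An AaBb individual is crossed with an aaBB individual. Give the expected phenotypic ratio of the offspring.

Cross: AaBb × aaBB — consider each gene separately:
A gene: Aa × aa → 2 Aa, 2 aa → 2 A_ : 2 aa (out of 4)
B gene: Bb × BB → 2 BB, 2 Bb → 4 B_ (out of 4)
Genotype classes (out of 4 × 4 = 16): A_B_ = 2×4 = 8; aaB_ = 2×4 = 8
Apply the phenotype rules: A_B_ (8) → disc-shaped; aaB_ (8) → spherical
Phenotype counts (out of 16): 8 disc-shaped, 8 spherical
Ratio: 1 disc-shaped : 1 spherical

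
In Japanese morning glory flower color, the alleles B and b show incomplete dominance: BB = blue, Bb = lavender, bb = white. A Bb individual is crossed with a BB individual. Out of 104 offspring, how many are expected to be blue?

Punnett square for Bb × BB:
Offspring genotypes: 2 BB, 2 Bb
Phenotype counts: 2 blue, 2 lavender
blue: 2 out of 4 → fraction 1/2
Expected count = 1/2 × 104 = 52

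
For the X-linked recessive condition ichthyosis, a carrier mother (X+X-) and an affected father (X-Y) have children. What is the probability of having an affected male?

Cross: X+X- × X-Y
Offspring: 1 X+X-, 1 X+Y, 1 X-X-, 1 X-Y
Probability of an affected male: 1/4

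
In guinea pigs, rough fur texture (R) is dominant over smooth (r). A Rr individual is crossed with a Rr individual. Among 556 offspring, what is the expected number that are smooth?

Punnett square for Rr × Rr:
Offspring genotypes: 1 RR, 2 Rr, 1 rr
rough: 3, smooth: 1
smooth: 1 out of 4 → fraction 1/4
Expected count = 1/4 × 556 = 139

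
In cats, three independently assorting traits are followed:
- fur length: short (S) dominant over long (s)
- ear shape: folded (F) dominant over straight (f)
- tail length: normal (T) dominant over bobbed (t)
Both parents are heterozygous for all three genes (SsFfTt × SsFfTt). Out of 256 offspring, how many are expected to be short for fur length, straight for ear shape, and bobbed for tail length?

Trihybrid cross: SsFfTt × SsFfTt
Each trait segregates independently with a 3:1 phenotypic ratio, so each gene contributes 3/4 (dominant) or 1/4 (recessive).
Target: short (fur length), straight (ear shape), bobbed (tail length)
Probability = product of independent per-trait probabilities
= 3/4 × 1/4 × 1/4 = 3/64
Expected count = 3/64 × 256 = 12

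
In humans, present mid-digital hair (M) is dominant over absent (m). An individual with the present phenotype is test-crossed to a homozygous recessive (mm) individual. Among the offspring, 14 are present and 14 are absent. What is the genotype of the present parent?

Test cross: ? × mm
Offspring: 14 present, 14 absent — approximately 1:1.
A 1:1 ratio in a test cross indicates the unknown parent is heterozygous (Mm).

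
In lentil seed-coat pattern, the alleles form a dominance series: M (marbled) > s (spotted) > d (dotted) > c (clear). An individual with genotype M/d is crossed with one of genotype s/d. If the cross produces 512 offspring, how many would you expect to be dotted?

Cross: M/d × s/d
Allele dominance: M > s > d > c
Offspring genotypes: 1 M/s, 1 M/d, 1 s/d, 1 d/d
Phenotype counts: 2 marbled, 1 spotted, 1 dotted
dotted: 1 out of 4 → fraction 1/4
Expected count = 1/4 × 512 = 128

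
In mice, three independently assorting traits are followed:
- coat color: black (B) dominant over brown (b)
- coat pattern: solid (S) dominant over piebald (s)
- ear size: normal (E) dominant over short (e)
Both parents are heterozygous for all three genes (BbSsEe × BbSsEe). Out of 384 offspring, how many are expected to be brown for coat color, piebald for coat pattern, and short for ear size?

Trihybrid cross: BbSsEe × BbSsEe
Each trait segregates independently with a 3:1 phenotypic ratio, so each gene contributes 3/4 (dominant) or 1/4 (recessive).
Target: brown (coat color), piebald (coat pattern), short (ear size)
Probability = product of independent per-trait probabilities
= 1/4 × 1/4 × 1/4 = 1/64
Expected count = 1/64 × 384 = 6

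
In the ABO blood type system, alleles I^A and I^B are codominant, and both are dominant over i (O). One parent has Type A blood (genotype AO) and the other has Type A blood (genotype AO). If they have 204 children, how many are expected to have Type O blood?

Cross: AO × AO
Possible offspring genotypes: 1 AA, 2 AO, 1 OO
Blood type counts: 3 Type A, 1 Type O
Probability of Type O: 1/4
Expected count = 1/4 × 204 = 51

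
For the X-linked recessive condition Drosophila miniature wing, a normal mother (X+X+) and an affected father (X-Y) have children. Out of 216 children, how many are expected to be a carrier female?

Cross: X+X+ × X-Y
Offspring: 2 X+X-, 2 X+Y
Probability of a carrier female: 2/4 = 1/2
Expected count = 1/2 × 216 = 108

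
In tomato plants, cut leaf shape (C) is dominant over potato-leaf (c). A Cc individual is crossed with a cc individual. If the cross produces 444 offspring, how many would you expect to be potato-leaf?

Punnett square for Cc × cc:
Offspring genotypes: 2 Cc, 2 cc
cut: 2, potato-leaf: 2
potato-leaf: 2 out of 4 → fraction 1/2
Expected count = 1/2 × 444 = 222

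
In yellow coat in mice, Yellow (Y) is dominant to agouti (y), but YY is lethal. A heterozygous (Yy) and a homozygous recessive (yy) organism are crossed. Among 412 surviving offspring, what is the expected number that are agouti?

Cross: Yy × yy
Punnett square offspring (before lethality): 2 Yy, 2 yy
No YY offspring are produced in this cross.
agouti: 2 out of 4 → fraction 1/2
Expected count = 1/2 × 412 = 206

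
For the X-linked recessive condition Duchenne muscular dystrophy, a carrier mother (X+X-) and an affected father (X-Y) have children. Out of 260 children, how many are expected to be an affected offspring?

Cross: X+X- × X-Y
Offspring: 1 X+X-, 1 X+Y, 1 X-X-, 1 X-Y
Probability of an affected offspring: 2/4 = 1/2
Expected count = 1/2 × 260 = 130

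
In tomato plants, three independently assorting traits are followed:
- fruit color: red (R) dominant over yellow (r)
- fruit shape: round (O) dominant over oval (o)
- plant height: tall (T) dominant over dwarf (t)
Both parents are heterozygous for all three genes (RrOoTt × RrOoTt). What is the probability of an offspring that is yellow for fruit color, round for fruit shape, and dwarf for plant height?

Trihybrid cross: RrOoTt × RrOoTt
Each trait segregates independently with a 3:1 phenotypic ratio, so each gene contributes 3/4 (dominant) or 1/4 (recessive).
Target: yellow (fruit color), round (fruit shape), dwarf (plant height)
Probability = product of independent per-trait probabilities
= 1/4 × 3/4 × 1/4 = 3/64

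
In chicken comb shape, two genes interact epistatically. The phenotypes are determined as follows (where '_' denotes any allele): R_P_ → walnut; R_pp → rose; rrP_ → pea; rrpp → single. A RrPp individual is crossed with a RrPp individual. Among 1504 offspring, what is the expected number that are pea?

Cross: RrPp × RrPp — consider each gene separately:
R gene: Rr × Rr → 1 RR, 2 Rr, 1 rr → 3 R_ : 1 rr (out of 4)
P gene: Pp × Pp → 1 PP, 2 Pp, 1 pp → 3 P_ : 1 pp (out of 4)
Genotype classes (out of 4 × 4 = 16): R_P_ = 3×3 = 9; R_pp = 3×1 = 3; rrP_ = 1×3 = 3; rrpp = 1×1 = 1
Apply the phenotype rules: R_P_ (9) → walnut; R_pp (3) → rose; rrP_ (3) → pea; rrpp (1) → single
Phenotype counts (out of 16): 9 walnut, 3 rose, 3 pea, 1 single
pea: 3 out of 16 → fraction 3/16
Expected count = 3/16 × 1504 = 282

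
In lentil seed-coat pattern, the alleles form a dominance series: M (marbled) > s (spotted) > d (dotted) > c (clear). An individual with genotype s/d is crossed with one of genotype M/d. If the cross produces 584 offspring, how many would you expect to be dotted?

Cross: s/d × M/d
Allele dominance: M > s > d > c
Offspring genotypes: 1 M/s, 1 s/d, 1 M/d, 1 d/d
Phenotype counts: 2 marbled, 1 spotted, 1 dotted
dotted: 1 out of 4 → fraction 1/4
Expected count = 1/4 × 584 = 146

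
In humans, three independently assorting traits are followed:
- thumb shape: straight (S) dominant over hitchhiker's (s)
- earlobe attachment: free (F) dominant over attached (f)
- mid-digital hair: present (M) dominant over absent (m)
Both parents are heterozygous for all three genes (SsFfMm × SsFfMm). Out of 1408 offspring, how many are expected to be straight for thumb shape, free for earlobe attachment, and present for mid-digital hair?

Trihybrid cross: SsFfMm × SsFfMm
Each trait segregates independently with a 3:1 phenotypic ratio, so each gene contributes 3/4 (dominant) or 1/4 (recessive).
Target: straight (thumb shape), free (earlobe attachment), present (mid-digital hair)
Probability = product of independent per-trait probabilities
= 3/4 × 3/4 × 3/4 = 27/64
Expected count = 27/64 × 1408 = 594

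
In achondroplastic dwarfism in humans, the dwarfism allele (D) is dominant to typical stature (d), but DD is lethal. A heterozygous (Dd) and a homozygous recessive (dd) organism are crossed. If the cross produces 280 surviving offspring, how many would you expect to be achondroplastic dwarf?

Cross: Dd × dd
Punnett square offspring (before lethality): 2 Dd, 2 dd
No DD offspring are produced in this cross.
achondroplastic dwarf: 2 out of 4 → fraction 1/2
Expected count = 1/2 × 280 = 140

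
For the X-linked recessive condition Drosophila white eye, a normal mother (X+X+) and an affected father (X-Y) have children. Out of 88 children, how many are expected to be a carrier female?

Cross: X+X+ × X-Y
Offspring: 2 X+X-, 2 X+Y
Probability of a carrier female: 2/4 = 1/2
Expected count = 1/2 × 88 = 44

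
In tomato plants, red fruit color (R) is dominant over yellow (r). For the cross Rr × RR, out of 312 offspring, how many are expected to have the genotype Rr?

Punnett square for Rr × RR:
Offspring genotypes: 2 RR, 2 Rr
Total offspring: 4
Count with target: 2
Probability: 2/4 = 1/2
Expected count = 1/2 × 312 = 156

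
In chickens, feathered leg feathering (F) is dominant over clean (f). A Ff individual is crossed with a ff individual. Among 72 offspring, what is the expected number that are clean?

Punnett square for Ff × ff:
Offspring genotypes: 2 Ff, 2 ff
feathered: 2, clean: 2
clean: 2 out of 4 → fraction 1/2
Expected count = 1/2 × 72 = 36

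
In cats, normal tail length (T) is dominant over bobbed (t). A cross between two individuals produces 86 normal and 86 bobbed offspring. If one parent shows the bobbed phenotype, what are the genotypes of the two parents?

Observed offspring: 86 normal, 86 bobbed
The observed ratio simplifies to 1:1. One parent shows bobbed, so its genotype must be tt. A 1:1 offspring split requires the other parent to be heterozygous (Tt).
Parent genotypes: tt × Tt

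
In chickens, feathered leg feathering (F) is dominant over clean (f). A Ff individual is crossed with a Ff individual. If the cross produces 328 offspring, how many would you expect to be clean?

Punnett square for Ff × Ff:
Offspring genotypes: 1 FF, 2 Ff, 1 ff
feathered: 3, clean: 1
clean: 1 out of 4 → fraction 1/4
Expected count = 1/4 × 328 = 82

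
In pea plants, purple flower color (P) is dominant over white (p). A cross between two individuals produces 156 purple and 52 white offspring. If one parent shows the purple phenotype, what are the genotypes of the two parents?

Observed offspring: 156 purple, 52 white
The observed ratio simplifies to 3:1. White (pp) offspring appear, so each parent must contribute one p allele. The parent stated to show purple carries P, so it is Pp. The other parent is then either Pp or pp: Pp × pp would give a 1:1 split, whereas Pp × Pp gives 3:1 — matching the data. So both parents are heterozygous (Pp × Pp).
Parent genotypes: Pp × Pp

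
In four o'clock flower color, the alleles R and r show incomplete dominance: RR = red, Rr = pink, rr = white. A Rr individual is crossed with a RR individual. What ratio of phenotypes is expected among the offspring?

Punnett square for Rr × RR:
Offspring genotypes: 2 RR, 2 Rr
Phenotype counts: 2 red, 2 pink
Ratio: 1 red : 1 pink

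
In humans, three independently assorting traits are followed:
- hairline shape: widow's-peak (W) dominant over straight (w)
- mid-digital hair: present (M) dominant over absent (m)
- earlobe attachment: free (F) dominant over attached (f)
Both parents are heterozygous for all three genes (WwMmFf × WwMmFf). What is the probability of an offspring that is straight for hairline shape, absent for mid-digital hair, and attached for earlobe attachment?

Trihybrid cross: WwMmFf × WwMmFf
Each trait segregates independently with a 3:1 phenotypic ratio, so each gene contributes 3/4 (dominant) or 1/4 (recessive).
Target: straight (hairline shape), absent (mid-digital hair), attached (earlobe attachment)
Probability = product of independent per-trait probabilities
= 1/4 × 1/4 × 1/4 = 1/64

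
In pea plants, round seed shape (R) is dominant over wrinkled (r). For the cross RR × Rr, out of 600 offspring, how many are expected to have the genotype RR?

Punnett square for RR × Rr:
Offspring genotypes: 2 RR, 2 Rr
Total offspring: 4
Count with target: 2
Probability: 2/4 = 1/2
Expected count = 1/2 × 600 = 300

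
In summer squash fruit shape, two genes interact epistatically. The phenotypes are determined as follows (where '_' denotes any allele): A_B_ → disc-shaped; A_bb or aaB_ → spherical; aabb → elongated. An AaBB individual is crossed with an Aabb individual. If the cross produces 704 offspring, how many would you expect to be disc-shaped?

Cross: AaBB × Aabb — consider each gene separately:
A gene: Aa × Aa → 1 AA, 2 Aa, 1 aa → 3 A_ : 1 aa (out of 4)
B gene: BB × bb → 4 Bb → 4 B_ (out of 4)
Genotype classes (out of 4 × 4 = 16): A_B_ = 3×4 = 12; aaB_ = 1×4 = 4
Apply the phenotype rules: A_B_ (12) → disc-shaped; aaB_ (4) → spherical
Phenotype counts (out of 16): 12 disc-shaped, 4 spherical
disc-shaped: 12 out of 16 → fraction 3/4
Expected count = 3/4 × 704 = 528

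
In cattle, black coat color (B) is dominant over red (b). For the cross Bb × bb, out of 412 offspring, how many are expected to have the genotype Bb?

Punnett square for Bb × bb:
Offspring genotypes: 2 Bb, 2 bb
Total offspring: 4
Count with target: 2
Probability: 2/4 = 1/2
Expected count = 1/2 × 412 = 206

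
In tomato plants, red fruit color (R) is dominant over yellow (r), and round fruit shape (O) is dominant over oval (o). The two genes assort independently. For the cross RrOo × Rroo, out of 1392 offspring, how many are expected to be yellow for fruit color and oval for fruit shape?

Dihybrid cross RrOo × Rroo — consider each gene separately:
fruit color: Rr × Rr → 1 RR, 2 Rr, 1 rr → 3 R_ : 1 rr (out of 4)
fruit shape: Oo × oo → 2 Oo, 2 oo → 2 O_ : 2 oo (out of 4)
Looking for: yellow (rr) and oval (oo)
P(yellow) = 1/4, P(oval) = 2/4
P(both) = 1/4 × 2/4 = 2/16 = 1/8
Expected count = 1/8 × 1392 = 174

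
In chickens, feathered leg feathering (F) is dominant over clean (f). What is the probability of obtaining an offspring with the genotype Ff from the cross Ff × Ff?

Punnett square for Ff × Ff:
Offspring genotypes: 1 FF, 2 Ff, 1 ff
Total offspring: 4
Count with target: 2
Probability: 2/4 = 1/2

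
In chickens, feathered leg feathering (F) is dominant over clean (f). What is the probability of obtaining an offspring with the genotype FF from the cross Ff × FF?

Punnett square for Ff × FF:
Offspring genotypes: 2 FF, 2 Ff
Total offspring: 4
Count with target: 2
Probability: 2/4 = 1/2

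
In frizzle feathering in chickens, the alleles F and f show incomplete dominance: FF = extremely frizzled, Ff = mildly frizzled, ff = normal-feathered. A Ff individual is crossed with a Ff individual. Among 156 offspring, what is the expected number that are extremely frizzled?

Punnett square for Ff × Ff:
Offspring genotypes: 1 FF, 2 Ff, 1 ff
Phenotype counts: 1 extremely frizzled, 2 mildly frizzled, 1 normal-feathered
extremely frizzled: 1 out of 4 → fraction 1/4
Expected count = 1/4 × 156 = 39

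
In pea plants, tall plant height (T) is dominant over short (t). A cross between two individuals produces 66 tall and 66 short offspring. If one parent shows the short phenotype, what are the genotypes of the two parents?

Observed offspring: 66 tall, 66 short
The observed ratio simplifies to 1:1. One parent shows short, so its genotype must be tt. A 1:1 offspring split requires the other parent to be heterozygous (Tt).
Parent genotypes: tt × Tt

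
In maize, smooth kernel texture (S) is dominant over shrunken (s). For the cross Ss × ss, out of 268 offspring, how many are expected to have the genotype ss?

Punnett square for Ss × ss:
Offspring genotypes: 2 Ss, 2 ss
Total offspring: 4
Count with target: 2
Probability: 2/4 = 1/2
Expected count = 1/2 × 268 = 134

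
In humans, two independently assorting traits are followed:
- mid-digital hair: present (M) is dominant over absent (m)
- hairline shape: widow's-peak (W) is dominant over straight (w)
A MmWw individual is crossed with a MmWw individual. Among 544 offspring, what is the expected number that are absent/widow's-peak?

Dihybrid cross MmWw × MmWw — consider each gene separately:
mid-digital hair: Mm × Mm → 1 MM, 2 Mm, 1 mm → 3 M_ : 1 mm (out of 4)
hairline shape: Ww × Ww → 1 WW, 2 Ww, 1 ww → 3 W_ : 1 ww (out of 4)
Combine (counts out of 4 × 4 = 16): present/widow's-peak (M_W_) = 3×3 = 9; present/straight (M_ww) = 3×1 = 3; absent/widow's-peak (mmW_) = 1×3 = 3; absent/straight (mmww) = 1×1 = 1
Phenotype counts (out of 16): 9 present/widow's-peak, 3 present/straight, 3 absent/widow's-peak, 1 absent/straight
absent/widow's-peak: 3 out of 16 → fraction 3/16
Expected count = 3/16 × 544 = 102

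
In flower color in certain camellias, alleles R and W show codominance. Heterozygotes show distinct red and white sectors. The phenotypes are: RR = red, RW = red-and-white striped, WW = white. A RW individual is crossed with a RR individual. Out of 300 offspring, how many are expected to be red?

Punnett square for RW × RR:
Offspring genotypes: 2 RR, 2 RW
Phenotype counts: 2 red, 2 red-and-white striped
red: 2 out of 4 → fraction 1/2
Expected count = 1/2 × 300 = 150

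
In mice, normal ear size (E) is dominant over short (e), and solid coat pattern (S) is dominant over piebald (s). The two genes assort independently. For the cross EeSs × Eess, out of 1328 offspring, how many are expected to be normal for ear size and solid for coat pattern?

Dihybrid cross EeSs × Eess — consider each gene separately:
ear size: Ee × Ee → 1 EE, 2 Ee, 1 ee → 3 E_ : 1 ee (out of 4)
coat pattern: Ss × ss → 2 Ss, 2 ss → 2 S_ : 2 ss (out of 4)
Looking for: normal (E_) and solid (S_)
P(normal) = 3/4, P(solid) = 2/4
P(both) = 3/4 × 2/4 = 6/16 = 3/8
Expected count = 3/8 × 1328 = 498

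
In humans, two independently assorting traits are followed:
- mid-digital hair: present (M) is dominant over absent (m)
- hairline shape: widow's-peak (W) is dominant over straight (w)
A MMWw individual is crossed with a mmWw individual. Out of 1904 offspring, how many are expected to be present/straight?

Dihybrid cross MMWw × mmWw — consider each gene separately:
mid-digital hair: MM × mm → 4 Mm → 4 M_ (out of 4)
hairline shape: Ww × Ww → 1 WW, 2 Ww, 1 ww → 3 W_ : 1 ww (out of 4)
Combine (counts out of 4 × 4 = 16): present/widow's-peak (M_W_) = 4×3 = 12; present/straight (M_ww) = 4×1 = 4
Phenotype counts (out of 16): 12 present/widow's-peak, 4 present/straight
present/straight: 4 out of 16 → fraction 1/4
Expected count = 1/4 × 1904 = 476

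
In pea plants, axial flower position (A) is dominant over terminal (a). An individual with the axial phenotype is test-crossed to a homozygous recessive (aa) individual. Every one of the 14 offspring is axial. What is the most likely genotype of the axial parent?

Test cross: ? × aa
All offspring are axial.
If the unknown parent were heterozygous (Aa), about half of 14 offspring would be terminal; none are. The unknown parent is most likely homozygous dominant (AA).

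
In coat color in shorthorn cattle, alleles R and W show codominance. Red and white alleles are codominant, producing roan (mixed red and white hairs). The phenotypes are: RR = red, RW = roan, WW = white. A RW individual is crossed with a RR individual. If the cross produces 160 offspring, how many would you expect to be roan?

Punnett square for RW × RR:
Offspring genotypes: 2 RR, 2 RW
Phenotype counts: 2 red, 2 roan
roan: 2 out of 4 → fraction 1/2
Expected count = 1/2 × 160 = 80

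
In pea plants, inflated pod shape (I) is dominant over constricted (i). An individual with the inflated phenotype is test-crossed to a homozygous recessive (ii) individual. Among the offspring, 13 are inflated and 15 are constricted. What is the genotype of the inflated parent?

Test cross: ? × ii
Offspring: 13 inflated, 15 constricted — approximately 1:1.
A 1:1 ratio in a test cross indicates the unknown parent is heterozygous (Ii).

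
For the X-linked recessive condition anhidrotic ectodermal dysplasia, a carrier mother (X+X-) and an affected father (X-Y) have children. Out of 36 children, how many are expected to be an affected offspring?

Cross: X+X- × X-Y
Offspring: 1 X+X-, 1 X+Y, 1 X-X-, 1 X-Y
Probability of an affected offspring: 2/4 = 1/2
Expected count = 1/2 × 36 = 18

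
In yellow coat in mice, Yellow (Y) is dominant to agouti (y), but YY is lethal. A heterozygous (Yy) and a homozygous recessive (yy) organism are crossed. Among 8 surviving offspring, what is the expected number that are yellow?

Cross: Yy × yy
Punnett square offspring (before lethality): 2 Yy, 2 yy
No YY offspring are produced in this cross.
yellow: 2 out of 4 → fraction 1/2
Expected count = 1/2 × 8 = 4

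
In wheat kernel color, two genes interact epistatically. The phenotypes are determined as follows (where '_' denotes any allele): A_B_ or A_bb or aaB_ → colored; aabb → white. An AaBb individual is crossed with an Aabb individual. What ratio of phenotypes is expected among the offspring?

Cross: AaBb × Aabb — consider each gene separately:
A gene: Aa × Aa → 1 AA, 2 Aa, 1 aa → 3 A_ : 1 aa (out of 4)
B gene: Bb × bb → 2 Bb, 2 bb → 2 B_ : 2 bb (out of 4)
Genotype classes (out of 4 × 4 = 16): A_B_ = 3×2 = 6; A_bb = 3×2 = 6; aaB_ = 1×2 = 2; aabb = 1×2 = 2
Apply the phenotype rules: A_B_ (6) + A_bb (6) + aaB_ (2) → colored; aabb (2) → white
Phenotype counts (out of 16): 14 colored, 2 white
Ratio: 7 colored : 1 white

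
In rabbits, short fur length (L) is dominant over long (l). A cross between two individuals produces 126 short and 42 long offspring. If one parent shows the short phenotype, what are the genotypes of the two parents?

Observed offspring: 126 short, 42 long
The observed ratio simplifies to 3:1. Long (ll) offspring appear, so each parent must contribute one l allele. The parent stated to show short carries L, so it is Ll. The other parent is then either Ll or ll: Ll × ll would give a 1:1 split, whereas Ll × Ll gives 3:1 — matching the data. So both parents are heterozygous (Ll × Ll).
Parent genotypes: Ll × Ll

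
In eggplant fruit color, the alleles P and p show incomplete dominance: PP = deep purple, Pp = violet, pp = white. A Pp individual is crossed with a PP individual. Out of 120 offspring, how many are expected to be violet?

Punnett square for Pp × PP:
Offspring genotypes: 2 PP, 2 Pp
Phenotype counts: 2 deep purple, 2 violet
violet: 2 out of 4 → fraction 1/2
Expected count = 1/2 × 120 = 60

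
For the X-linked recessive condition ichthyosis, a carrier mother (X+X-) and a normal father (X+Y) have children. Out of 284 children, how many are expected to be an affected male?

Cross: X+X- × X+Y
Offspring: 1 X+X+, 1 X+Y, 1 X+X-, 1 X-Y
Probability of an affected male: 1/4
Expected count = 1/4 × 284 = 71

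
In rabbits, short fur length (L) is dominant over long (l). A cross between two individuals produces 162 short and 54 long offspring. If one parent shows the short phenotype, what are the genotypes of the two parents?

Observed offspring: 162 short, 54 long
The observed ratio simplifies to 3:1. Long (ll) offspring appear, so each parent must contribute one l allele. The parent stated to show short carries L, so it is Ll. The other parent is then either Ll or ll: Ll × ll would give a 1:1 split, whereas Ll × Ll gives 3:1 — matching the data. So both parents are heterozygous (Ll × Ll).
Parent genotypes: Ll × Ll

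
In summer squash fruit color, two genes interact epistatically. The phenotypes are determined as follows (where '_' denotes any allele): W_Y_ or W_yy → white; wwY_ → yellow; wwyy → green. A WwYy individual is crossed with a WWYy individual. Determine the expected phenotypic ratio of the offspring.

Cross: WwYy × WWYy — consider each gene separately:
W gene: Ww × WW → 2 WW, 2 Ww → 4 W_ (out of 4)
Y gene: Yy × Yy → 1 YY, 2 Yy, 1 yy → 3 Y_ : 1 yy (out of 4)
Genotype classes (out of 4 × 4 = 16): W_Y_ = 4×3 = 12; W_yy = 4×1 = 4
Apply the phenotype rules: W_Y_ (12) + W_yy (4) → white
Phenotype counts (out of 16): 16 white
Ratio: all white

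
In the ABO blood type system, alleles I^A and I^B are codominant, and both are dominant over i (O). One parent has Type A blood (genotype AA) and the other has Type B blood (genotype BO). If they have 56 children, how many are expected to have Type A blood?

Cross: AA × BO
Possible offspring genotypes: 2 AB, 2 AO
Blood type counts: 2 Type AB, 2 Type A
Probability of Type A: 2/4 = 1/2
Expected count = 1/2 × 56 = 28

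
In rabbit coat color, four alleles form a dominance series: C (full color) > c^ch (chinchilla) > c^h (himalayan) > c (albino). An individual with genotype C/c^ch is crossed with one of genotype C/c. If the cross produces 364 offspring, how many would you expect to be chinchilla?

Cross: C/c^ch × C/c
Allele dominance: C > c^ch > c^h > c
Offspring genotypes: 1 C/C, 1 C/c, 1 C/c^ch, 1 c^ch/c
Phenotype counts: 3 full color, 1 chinchilla
chinchilla: 1 out of 4 → fraction 1/4
Expected count = 1/4 × 364 = 91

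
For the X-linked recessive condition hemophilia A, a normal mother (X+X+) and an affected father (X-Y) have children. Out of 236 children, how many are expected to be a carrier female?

Cross: X+X+ × X-Y
Offspring: 2 X+X-, 2 X+Y
Probability of a carrier female: 2/4 = 1/2
Expected count = 1/2 × 236 = 118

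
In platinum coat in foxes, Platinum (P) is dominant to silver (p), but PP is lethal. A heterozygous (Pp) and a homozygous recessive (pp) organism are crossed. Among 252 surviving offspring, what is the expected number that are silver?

Cross: Pp × pp
Punnett square offspring (before lethality): 2 Pp, 2 pp
No PP offspring are produced in this cross.
silver: 2 out of 4 → fraction 1/2
Expected count = 1/2 × 252 = 126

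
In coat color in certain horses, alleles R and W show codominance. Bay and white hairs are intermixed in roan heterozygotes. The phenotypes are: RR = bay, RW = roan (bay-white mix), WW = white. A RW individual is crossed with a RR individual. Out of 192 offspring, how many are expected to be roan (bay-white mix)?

Punnett square for RW × RR:
Offspring genotypes: 2 RR, 2 RW
Phenotype counts: 2 bay, 2 roan (bay-white mix)
roan (bay-white mix): 2 out of 4 → fraction 1/2
Expected count = 1/2 × 192 = 96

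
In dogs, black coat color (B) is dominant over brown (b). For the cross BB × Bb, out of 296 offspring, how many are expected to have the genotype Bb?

Punnett square for BB × Bb:
Offspring genotypes: 2 BB, 2 Bb
Total offspring: 4
Count with target: 2
Probability: 2/4 = 1/2
Expected count = 1/2 × 296 = 148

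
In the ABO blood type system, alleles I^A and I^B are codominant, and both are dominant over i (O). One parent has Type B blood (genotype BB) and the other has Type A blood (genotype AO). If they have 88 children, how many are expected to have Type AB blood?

Cross: BB × AO
Possible offspring genotypes: 2 AB, 2 BO
Blood type counts: 2 Type AB, 2 Type B
Probability of Type AB: 2/4 = 1/2
Expected count = 1/2 × 88 = 44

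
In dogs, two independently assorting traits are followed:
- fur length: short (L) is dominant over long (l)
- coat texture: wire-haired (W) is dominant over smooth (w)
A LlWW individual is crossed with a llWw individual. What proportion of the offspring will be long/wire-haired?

Dihybrid cross LlWW × llWw — consider each gene separately:
fur length: Ll × ll → 2 Ll, 2 ll → 2 L_ : 2 ll (out of 4)
coat texture: WW × Ww → 2 WW, 2 Ww → 4 W_ (out of 4)
Combine (counts out of 4 × 4 = 16): short/wire-haired (L_W_) = 2×4 = 8; long/wire-haired (llW_) = 2×4 = 8
Phenotype counts (out of 16): 8 short/wire-haired, 8 long/wire-haired
long/wire-haired: 8 out of 16
Probability: 8/16 = 1/2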